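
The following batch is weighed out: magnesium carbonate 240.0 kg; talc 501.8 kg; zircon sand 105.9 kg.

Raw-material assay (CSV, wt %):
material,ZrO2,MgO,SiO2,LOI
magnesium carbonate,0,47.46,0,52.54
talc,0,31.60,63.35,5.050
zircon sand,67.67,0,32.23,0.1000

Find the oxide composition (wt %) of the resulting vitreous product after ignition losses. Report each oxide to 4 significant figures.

Each numeric step holds exact precision in all steps. In-progress results are printed (rounded to 4 significant figures) as written — exactly one rounding lands on each reported value; the derived quantities (the yield, totals, three oxide percentages, net glass mass, LOI) are recomputed at full precision from the weighed amounts per 696.2 kg of glass, as quoted within question or answer.
Mass of each oxide from the mix:
  ZrO2: 105.9·0.6767 = 71.66 kg
  MgO: 240.0·0.4746 + 501.8·0.3160 = 272.5 kg
  SiO2: 501.8·0.6335 + 105.9·0.3223 = 352.0 kg
LOI: 240.0·0.5254 + 501.8·0.05050 + 105.9·0.001000 = 151.5 kg
Glass = total batch minus LOI = 847.7 − 151.5 = 696.2 kg (matching Σ of the oxides)
wt % = 100 × oxide mass / glass mass

Glass mass = 696.2 kg (batch 847.7 − LOI 151.5).
Composition: ZrO2 10.29%, MgO 39.14%, SiO2 50.57%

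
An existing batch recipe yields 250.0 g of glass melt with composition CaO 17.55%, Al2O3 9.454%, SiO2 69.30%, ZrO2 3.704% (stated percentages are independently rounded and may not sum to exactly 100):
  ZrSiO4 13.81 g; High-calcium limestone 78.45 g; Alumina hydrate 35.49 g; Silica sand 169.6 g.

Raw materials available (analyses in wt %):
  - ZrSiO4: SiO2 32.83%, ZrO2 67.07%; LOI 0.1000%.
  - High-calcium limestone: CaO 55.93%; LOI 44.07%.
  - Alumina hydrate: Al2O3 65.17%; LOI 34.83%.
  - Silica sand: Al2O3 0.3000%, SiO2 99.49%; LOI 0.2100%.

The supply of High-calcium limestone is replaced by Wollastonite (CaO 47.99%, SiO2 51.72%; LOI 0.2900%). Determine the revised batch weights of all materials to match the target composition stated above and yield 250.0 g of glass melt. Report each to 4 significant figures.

Revised batch per 250.0 g glass melt:
  ZrSiO4: 13.81 g
  Wollastonite: 91.43 g
  Alumina hydrate: 35.70 g
  Silica sand: 122.1 g
Total batch = 263.0 g; LOI loss = 12.97 g

The intermediate values are displayed rounded to 4 significant digits alongside each step. Every computation carries exact precision in all steps. Every reported number undergoes a single rounding. All derived quantities are carried in full precision (the yield, net glass mass, LOI, four oxide percentages, totals) using the weight values for 250.0 g of glass as given in the problem or the answer.
Per-oxide target masses for 250.0 g glass melt:
  CaO: 17.55% × 250.0 = 43.88 g
  Al2O3: 9.454% × 250.0 = 23.64 g
  SiO2: 69.30% × 250.0 = 173.2 g
  ZrO2: 3.704% × 250.0 = 9.260 g
Balance tally, oxide-wise, with the batch weights as given, at the basis given (summed amounts equal target values net of answer rounding effects):
  CaO: 91.43·0.4799 = 43.88 g (target 43.88 g)
  Al2O3: 35.70·0.6517 + 122.1·0.003000 = 23.63 g (target 23.64 g)
  SiO2: 13.81·0.3283 + 91.43·0.5172 + 122.1·0.9949 = 173.3 g (target 173.2 g)
  ZrO2: 13.81·0.6707 = 9.262 g (target 9.260 g)
Consistency of the glass mass: net batch after ignition = 250.1 g (oxide target masses add up to 250.0 g; with the basis standing at 250.0 g — any gap is answer rounding).
Batch grand total — Σ batch = 263.0 g; ignition loss, Σ(batch × LOI) = 12.97 g; yield: glass divided by total = 95.07%.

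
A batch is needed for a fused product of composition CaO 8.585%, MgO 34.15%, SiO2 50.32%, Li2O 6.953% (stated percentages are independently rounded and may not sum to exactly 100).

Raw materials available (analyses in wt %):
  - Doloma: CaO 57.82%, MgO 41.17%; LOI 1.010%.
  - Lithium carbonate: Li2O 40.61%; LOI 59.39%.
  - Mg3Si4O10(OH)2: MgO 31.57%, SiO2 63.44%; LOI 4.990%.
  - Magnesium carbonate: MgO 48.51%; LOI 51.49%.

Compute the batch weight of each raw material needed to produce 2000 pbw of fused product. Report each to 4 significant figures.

Batch per 2000 pbw fused product:
  Doloma: 297.0 pbw
  Lithium carbonate: 342.4 pbw
  Mg3Si4O10(OH)2: 1586 pbw
  Magnesium carbonate: 123.5 pbw
Total batch = 2349 pbw; LOI loss = 349.1 pbw; yield = 85.14%

All internal work runs at full precision at each step — in-progress results are shown (rounded to four significant figures) in the working; exactly one rounding lands on each reported number — all derived quantities are rebuilt at full float precision (net glass mass, the four compositions, the totals, ignition loss, the yield) starting from the weights at 2000 pbw of glass as written in the problem or answer text.
Oxide-by-oxide targets in 2000 pbw fused product:
  CaO: 8.585% × 2000 = 171.7 pbw
  MgO: 34.15% × 2000 = 683.0 pbw
  SiO2: 50.32% × 2000 = 1006 pbw
  Li2O: 6.953% × 2000 = 139.1 pbw
Balance tally, oxide-wise, applying the batch weights above, under the basis named above (sums match the target masses exact up to rounding of places):
  CaO: 297.0·0.5782 = 171.7 pbw (target 171.7 pbw)
  MgO: 297.0·0.4117 + 1586·0.3157 + 123.5·0.4851 = 682.9 pbw (target 683.0 pbw)
  SiO2: 1586·0.6344 = 1006 pbw (target 1006 pbw)
  Li2O: 342.4·0.4061 = 139.0 pbw (target 139.1 pbw)
Consistency of the glass mass: batch total minus LOI = 2000 pbw (the targets, summed, come to 2000 pbw; with the basis standing at 2000 pbw — rounding explains the deltas).
Batch grand total — Σ batch = 2349 pbw; Σ batch·LOI gives LOI loss = 349.1 pbw; yield, glass over the total, = 85.14%.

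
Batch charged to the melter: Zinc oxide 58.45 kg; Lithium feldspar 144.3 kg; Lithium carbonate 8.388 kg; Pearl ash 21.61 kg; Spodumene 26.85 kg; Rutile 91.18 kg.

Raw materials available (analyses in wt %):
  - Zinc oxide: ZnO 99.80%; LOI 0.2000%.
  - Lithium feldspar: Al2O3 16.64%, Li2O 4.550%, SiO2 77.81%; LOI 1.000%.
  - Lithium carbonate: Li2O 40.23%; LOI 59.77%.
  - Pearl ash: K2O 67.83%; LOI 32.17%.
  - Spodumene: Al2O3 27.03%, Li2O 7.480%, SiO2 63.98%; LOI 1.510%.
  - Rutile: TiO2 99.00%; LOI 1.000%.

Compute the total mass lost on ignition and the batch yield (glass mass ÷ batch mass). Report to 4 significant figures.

The working math keeps exact precision from first step to last; in-progress results are shown rounded to four significant figures in the working. Each reported value is rounded only once; derived quantities, which include totals, LOI, yield, the six compositions, glass mass, are carried in full precision, precisely as stated by either problem or answer, using the weight values at 335.9 kg of glass.
Each material's LOI contribution:
  Zinc oxide: 58.45 × 0.002000 = 0.1169 kg
  Lithium feldspar: 144.3 × 0.01000 = 1.443 kg
  Lithium carbonate: 8.388 × 0.5977 = 5.014 kg
  Pearl ash: 21.61 × 0.3217 = 6.952 kg
  Spodumene: 26.85 × 0.01510 = 0.4054 kg
  Rutile: 91.18 × 0.01000 = 0.9118 kg
Total LOI = 14.84 kg
Glass = batch − LOI = 350.8 − 14.84 = 335.9 kg

LOI loss = 14.84 kg; glass = 335.9 kg; yield = 95.77%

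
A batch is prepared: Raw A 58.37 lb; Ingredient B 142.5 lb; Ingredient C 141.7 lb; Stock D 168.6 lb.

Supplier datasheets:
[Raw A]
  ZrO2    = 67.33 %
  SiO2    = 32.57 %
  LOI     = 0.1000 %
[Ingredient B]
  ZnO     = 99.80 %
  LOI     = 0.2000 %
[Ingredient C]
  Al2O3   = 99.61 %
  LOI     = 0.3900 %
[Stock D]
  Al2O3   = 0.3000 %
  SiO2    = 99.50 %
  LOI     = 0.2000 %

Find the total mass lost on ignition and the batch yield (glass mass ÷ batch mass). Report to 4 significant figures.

LOI loss = 1.233 lb; glass = 509.9 lb; yield = 99.76%

Mid-chain values are shown rounded to 4 significant digits alongside each step; all internal work runs at full float precision at every stage — each reported value is rounded exactly once; derived quantities (the four compositions, glass mass, totals, ignition loss, yield) are computed from the batch weights on 509.9 lb of glass at full precision exactly as shown in the question or the answer.
LOI of each material in turn:
  Raw A: 58.37 × 0.001000 = 0.05837 lb
  Ingredient B: 142.5 × 0.002000 = 0.2850 lb
  Ingredient C: 141.7 × 0.003900 = 0.5526 lb
  Stock D: 168.6 × 0.002000 = 0.3372 lb
Total LOI = 1.233 lb
Glass = batch − LOI = 511.2 − 1.233 = 509.9 lb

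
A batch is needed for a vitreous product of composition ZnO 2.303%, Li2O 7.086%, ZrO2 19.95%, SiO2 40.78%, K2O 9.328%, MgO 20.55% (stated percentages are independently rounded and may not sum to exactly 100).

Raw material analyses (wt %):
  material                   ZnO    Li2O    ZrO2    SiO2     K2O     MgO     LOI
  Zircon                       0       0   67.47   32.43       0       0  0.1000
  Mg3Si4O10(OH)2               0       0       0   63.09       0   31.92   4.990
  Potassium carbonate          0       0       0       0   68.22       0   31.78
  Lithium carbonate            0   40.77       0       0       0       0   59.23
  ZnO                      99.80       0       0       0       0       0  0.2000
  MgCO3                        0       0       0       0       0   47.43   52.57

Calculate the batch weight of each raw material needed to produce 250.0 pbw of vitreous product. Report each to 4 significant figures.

The whole derivation runs at full precision from start to finish; values along the way are displayed with 4-significant-digit rounding alongside each step — exactly one rounding goes into every reported result; the derived quantities are carried from the batch weights for 250.0 pbw of glass in full precision (glass mass, the totals, the six compositions, ignition loss, the yield), precisely as stated by the problem or answer text.
Per-oxide target masses for 250.0 pbw vitreous product:
  ZnO: 2.303% × 250.0 = 5.758 pbw
  Li2O: 7.086% × 250.0 = 17.72 pbw
  ZrO2: 19.95% × 250.0 = 49.88 pbw
  SiO2: 40.78% × 250.0 = 102.0 pbw
  K2O: 9.328% × 250.0 = 23.32 pbw
  MgO: 20.55% × 250.0 = 51.38 pbw
Oxide-by-oxide audit with the batch weights as given, at the basis given (sum by sum, the targets are met modulo rounding of the values):
  ZnO: 5.769·0.9980 = 5.757 pbw (target 5.758 pbw)
  Li2O: 43.45·0.4077 = 17.71 pbw (target 17.72 pbw)
  ZrO2: 73.92·0.6747 = 49.87 pbw (target 49.88 pbw)
  SiO2: 73.92·0.3243 + 123.6·0.6309 = 102.0 pbw (target 102.0 pbw)
  K2O: 34.18·0.6822 = 23.32 pbw (target 23.32 pbw)
  MgO: 123.6·0.3192 + 25.14·0.4743 = 51.38 pbw (target 51.38 pbw)
The glass-mass cross-check: total batch − LOI = 250.0 pbw (targets for the oxides total 250.0 pbw; against the stated basis, 250.0 pbw — rounding explains the deltas).
Whole-batch sum: Σ batch = 306.1 pbw; ignition loss, Σ(batch × LOI) = 56.07 pbw; the yield ratio, glass ÷ batch: 81.68%.

Batch per 250.0 pbw vitreous product:
  Zircon: 73.92 pbw
  Mg3Si4O10(OH)2: 123.6 pbw
  Potassium carbonate: 34.18 pbw
  Lithium carbonate: 43.45 pbw
  ZnO: 5.769 pbw
  MgCO3: 25.14 pbw
Total batch = 306.1 pbw; LOI loss = 56.07 pbw; yield = 81.68%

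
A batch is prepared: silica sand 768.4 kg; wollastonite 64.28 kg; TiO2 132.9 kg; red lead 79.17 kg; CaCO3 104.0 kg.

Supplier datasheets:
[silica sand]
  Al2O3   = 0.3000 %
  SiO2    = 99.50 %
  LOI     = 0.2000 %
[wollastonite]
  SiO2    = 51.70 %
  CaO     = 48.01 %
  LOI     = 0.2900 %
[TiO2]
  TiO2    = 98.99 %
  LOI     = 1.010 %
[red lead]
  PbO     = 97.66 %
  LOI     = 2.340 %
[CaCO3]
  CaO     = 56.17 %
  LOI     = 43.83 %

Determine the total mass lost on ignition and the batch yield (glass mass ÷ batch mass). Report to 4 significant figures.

LOI loss = 50.50 kg; glass = 1098 kg; yield = 95.60%

Every computation maintains full precision in every operation; values along the way are printed with 4-significant-digit rounding on the page. Every reported value undergoes a single rounding. All derived quantities are rebuilt at full float precision (the five compositions, the totals, glass mass, ignition loss, yield) using the weight values for 1098 kg of glass, exactly as shown in problem or answer.
LOI of each material in turn:
  silica sand: 768.4 × 0.002000 = 1.537 kg
  wollastonite: 64.28 × 0.002900 = 0.1864 kg
  TiO2: 132.9 × 0.01010 = 1.342 kg
  red lead: 79.17 × 0.02340 = 1.853 kg
  CaCO3: 104.0 × 0.4383 = 45.58 kg
Total LOI = 50.50 kg
Glass = batch − LOI = 1149 − 50.50 = 1098 kg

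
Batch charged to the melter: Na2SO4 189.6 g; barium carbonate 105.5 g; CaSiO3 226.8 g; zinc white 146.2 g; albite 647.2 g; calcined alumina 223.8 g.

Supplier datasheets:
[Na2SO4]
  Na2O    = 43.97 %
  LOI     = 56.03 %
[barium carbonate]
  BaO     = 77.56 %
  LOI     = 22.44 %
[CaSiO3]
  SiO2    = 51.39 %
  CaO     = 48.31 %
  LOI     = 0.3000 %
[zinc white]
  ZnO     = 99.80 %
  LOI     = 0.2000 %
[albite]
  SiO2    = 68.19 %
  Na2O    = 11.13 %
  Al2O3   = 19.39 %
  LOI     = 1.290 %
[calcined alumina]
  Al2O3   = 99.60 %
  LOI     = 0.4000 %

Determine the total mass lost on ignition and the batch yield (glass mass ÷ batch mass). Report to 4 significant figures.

LOI loss = 140.1 g; glass = 1399 g; yield = 90.90%

In-progress results are shown, rounded to 4 significant digits, on the page; all internal work runs at exact precision through every step — exactly one rounding lands on every reported number — the derived quantities are recomputed from the weighed amounts for 1399 g of glass at full float precision (the totals, the yield, ignition loss, the six compositions, net glass mass), as given in either problem or answer.
Each material's LOI contribution:
  Na2SO4: 189.6 × 0.5603 = 106.2 g
  barium carbonate: 105.5 × 0.2244 = 23.67 g
  CaSiO3: 226.8 × 0.003000 = 0.6804 g
  zinc white: 146.2 × 0.002000 = 0.2924 g
  albite: 647.2 × 0.01290 = 8.349 g
  calcined alumina: 223.8 × 0.004000 = 0.8952 g
Total LOI = 140.1 g
Glass = batch − LOI = 1539 − 140.1 = 1399 g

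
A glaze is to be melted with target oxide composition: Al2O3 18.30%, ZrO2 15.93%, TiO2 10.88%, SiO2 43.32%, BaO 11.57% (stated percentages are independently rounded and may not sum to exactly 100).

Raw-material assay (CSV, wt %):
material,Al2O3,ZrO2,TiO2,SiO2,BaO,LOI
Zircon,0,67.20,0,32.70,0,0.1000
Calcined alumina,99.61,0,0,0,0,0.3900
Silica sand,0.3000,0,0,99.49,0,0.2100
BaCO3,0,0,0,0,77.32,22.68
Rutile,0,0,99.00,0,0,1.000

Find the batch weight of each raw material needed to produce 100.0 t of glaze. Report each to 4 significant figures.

Batch per 100.0 t glaze:
  Zircon: 23.71 t
  Calcined alumina: 18.26 t
  Silica sand: 35.75 t
  BaCO3: 14.96 t
  Rutile: 10.99 t
Total batch = 103.7 t; LOI loss = 3.673 t; yield = 96.46%

Full precision is maintained in all steps — mid-chain values are shown with 4-significant-figure rounding on the page — exactly one rounding is applied to each reported value; all derived quantities, which include the five compositions, ignition loss, the yield, totals, net glass mass, are rebuilt in full float precision, exactly as printed in the question or the answer, from the batch weights per 100.0 t of glass.
The oxide mass targets at 100.0 t glaze:
  Al2O3: 18.30% × 100.0 = 18.30 t
  ZrO2: 15.93% × 100.0 = 15.93 t
  TiO2: 10.88% × 100.0 = 10.88 t
  SiO2: 43.32% × 100.0 = 43.32 t
  BaO: 11.57% × 100.0 = 11.57 t
A balance pass over the oxides, from the weights as reported, versus the basis set out (oxide sums agree with the targets once rounding is allowed for):
  Al2O3: 18.26·0.9961 + 35.75·0.003000 = 18.30 t (target 18.30 t)
  ZrO2: 23.71·0.6720 = 15.93 t (target 15.93 t)
  TiO2: 10.99·0.9900 = 10.88 t (target 10.88 t)
  SiO2: 23.71·0.3270 + 35.75·0.9949 = 43.32 t (target 43.32 t)
  BaO: 14.96·0.7732 = 11.57 t (target 11.57 t)
Glass-mass closure: batch Σ − ignition loss = 100.0 t (targets for the oxides total 100.0 t; stated basis 100.0 t — gaps are rounding artifacts).
Batch total: Σ batch = 103.7 t; loss to ignition Σ batch·LOI = 3.673 t; yield: glass divided by total = 96.46%.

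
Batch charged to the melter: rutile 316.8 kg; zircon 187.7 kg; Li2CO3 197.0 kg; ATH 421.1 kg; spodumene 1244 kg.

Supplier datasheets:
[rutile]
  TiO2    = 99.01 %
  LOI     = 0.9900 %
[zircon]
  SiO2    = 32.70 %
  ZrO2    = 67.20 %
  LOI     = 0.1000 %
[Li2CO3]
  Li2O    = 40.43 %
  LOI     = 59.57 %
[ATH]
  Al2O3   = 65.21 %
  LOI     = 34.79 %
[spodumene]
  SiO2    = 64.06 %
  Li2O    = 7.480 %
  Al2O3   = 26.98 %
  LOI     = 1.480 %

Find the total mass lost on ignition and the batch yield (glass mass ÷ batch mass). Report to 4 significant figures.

The intermediate values are displayed, rounded to four significant figures, alongside each step; all arithmetic runs at full precision at every stage — each reported number includes exactly one rounding. Derived quantities, including the yield, glass mass, the five compositions, the totals, LOI, are recomputed from the batch weights per 2081 kg of glass at exact precision, exactly as shown in question or answer.
Material-by-material LOI:
  rutile: 316.8 × 0.009900 = 3.136 kg
  zircon: 187.7 × 0.001000 = 0.1877 kg
  Li2CO3: 197.0 × 0.5957 = 117.4 kg
  ATH: 421.1 × 0.3479 = 146.5 kg
  spodumene: 1244 × 0.01480 = 18.41 kg
Total LOI = 285.6 kg
Glass = batch − LOI = 2367 − 285.6 = 2081 kg

LOI loss = 285.6 kg; glass = 2081 kg; yield = 87.93%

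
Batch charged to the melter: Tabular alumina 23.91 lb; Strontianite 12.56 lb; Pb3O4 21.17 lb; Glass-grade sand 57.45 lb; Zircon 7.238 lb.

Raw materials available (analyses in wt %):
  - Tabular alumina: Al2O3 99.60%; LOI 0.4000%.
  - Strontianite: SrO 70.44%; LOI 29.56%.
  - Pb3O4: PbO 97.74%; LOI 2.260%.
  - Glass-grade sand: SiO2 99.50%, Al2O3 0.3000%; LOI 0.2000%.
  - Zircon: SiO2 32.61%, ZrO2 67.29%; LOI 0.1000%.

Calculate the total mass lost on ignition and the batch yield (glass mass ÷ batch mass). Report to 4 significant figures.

The whole derivation holds exact precision in all steps — the intermediate values appear (rounded to 4 significant figures) in the printout. A single rounding completes each reported number — derived quantities, including yield, five oxide percentages, totals, net glass mass, LOI, are recomputed starting from the weights on 117.9 lb of glass in full precision as they appear in the question or the answer.
Loss on ignition, line by line:
  Tabular alumina: 23.91 × 0.004000 = 0.09564 lb
  Strontianite: 12.56 × 0.2956 = 3.713 lb
  Pb3O4: 21.17 × 0.02260 = 0.4784 lb
  Glass-grade sand: 57.45 × 0.002000 = 0.1149 lb
  Zircon: 7.238 × 0.001000 = 0.007238 lb
Total LOI = 4.409 lb
Glass = batch − LOI = 122.3 − 4.409 = 117.9 lb

LOI loss = 4.409 lb; glass = 117.9 lb; yield = 96.40%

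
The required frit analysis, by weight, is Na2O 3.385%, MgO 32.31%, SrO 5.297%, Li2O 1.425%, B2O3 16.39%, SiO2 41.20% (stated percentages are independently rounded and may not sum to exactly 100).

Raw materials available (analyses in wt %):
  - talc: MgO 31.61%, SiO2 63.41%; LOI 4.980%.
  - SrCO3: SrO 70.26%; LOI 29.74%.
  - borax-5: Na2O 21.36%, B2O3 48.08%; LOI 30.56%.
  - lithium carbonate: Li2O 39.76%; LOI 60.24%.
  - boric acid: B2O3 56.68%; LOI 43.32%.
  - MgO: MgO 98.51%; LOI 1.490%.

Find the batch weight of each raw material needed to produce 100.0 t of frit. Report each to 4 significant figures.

All arithmetic keeps full float precision all the way through. Intermediates appear with 4-significant-digit rounding alongside each step — each reported result is rounded only once. All derived quantities are computed at full precision (the totals, glass mass, yield, the six compositions, ignition loss) using the weight values at 100.0 t of glass as set out in either problem or answer.
Target oxide masses per 100.0 t frit:
  Na2O: 3.385% × 100.0 = 3.385 t
  MgO: 32.31% × 100.0 = 32.31 t
  SrO: 5.297% × 100.0 = 5.297 t
  Li2O: 1.425% × 100.0 = 1.425 t
  B2O3: 16.39% × 100.0 = 16.39 t
  SiO2: 41.20% × 100.0 = 41.20 t
Balance tally, oxide-wise, per the reported batch figures, under the basis named above (target by target, the sums agree given rounding of the digits):
  Na2O: 15.85·0.2136 = 3.386 t (target 3.385 t)
  MgO: 64.97·0.3161 + 11.95·0.9851 = 32.31 t (target 32.31 t)
  SrO: 7.539·0.7026 = 5.297 t (target 5.297 t)
  Li2O: 3.584·0.3976 = 1.425 t (target 1.425 t)
  B2O3: 15.85·0.4808 + 15.47·0.5668 = 16.39 t (target 16.39 t)
  SiO2: 64.97·0.6341 = 41.20 t (target 41.20 t)
Glass-mass closure: total charge less LOI = 100.0 t (the Σ of target masses is 100.0 t; versus the stated basis of 100.0 t — a pure rounding effect).
Batch total: Σ batch = 119.4 t; Σ batch·LOI gives LOI loss = 19.36 t; yield: glass divided by total = 83.78%.

Batch per 100.0 t frit:
  talc: 64.97 t
  SrCO3: 7.539 t
  borax-5: 15.85 t
  lithium carbonate: 3.584 t
  boric acid: 15.47 t
  MgO: 11.95 t
Total batch = 119.4 t; LOI loss = 19.36 t; yield = 83.78%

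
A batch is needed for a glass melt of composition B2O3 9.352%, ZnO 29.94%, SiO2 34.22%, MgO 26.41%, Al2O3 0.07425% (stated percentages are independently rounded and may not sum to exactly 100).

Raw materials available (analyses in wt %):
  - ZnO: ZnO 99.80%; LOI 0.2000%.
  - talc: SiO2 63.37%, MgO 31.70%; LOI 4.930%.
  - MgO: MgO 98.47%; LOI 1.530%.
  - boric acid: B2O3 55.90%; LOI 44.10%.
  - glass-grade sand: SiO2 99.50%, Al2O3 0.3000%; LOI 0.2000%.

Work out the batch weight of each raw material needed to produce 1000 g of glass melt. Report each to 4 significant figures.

Batch per 1000 g glass melt:
  ZnO: 300.0 g
  talc: 151.4 g
  MgO: 219.5 g
  boric acid: 167.3 g
  glass-grade sand: 247.5 g
Total batch = 1086 g; LOI loss = 85.70 g; yield = 92.11%

Working values are printed, rounded to 4 significant digits, on the page — all arithmetic runs at full precision at every stage. A single rounding yields every reported result; all derived quantities, including totals, the five compositions, LOI, glass mass, the yield, are rebuilt starting from the weights at 1000 g of glass in full precision, exactly as printed in the problem or the answer.
Target masses of each oxide per 1000 g glass melt:
  B2O3: 9.352% × 1000 = 93.52 g
  ZnO: 29.94% × 1000 = 299.4 g
  SiO2: 34.22% × 1000 = 342.2 g
  MgO: 26.41% × 1000 = 264.1 g
  Al2O3: 0.07425% × 1000 = 0.7425 g
Mass-balance tally per oxide per the reported batch figures, relative to the basis at hand (target by target, the sums agree once rounding is allowed for):
  B2O3: 167.3·0.5590 = 93.52 g (target 93.52 g)
  ZnO: 300.0·0.9980 = 299.4 g (target 299.4 g)
  SiO2: 151.4·0.6337 + 247.5·0.9950 = 342.2 g (target 342.2 g)
  MgO: 151.4·0.3170 + 219.5·0.9847 = 264.1 g (target 264.1 g)
  Al2O3: 247.5·0.003000 = 0.7425 g (target 0.7425 g)
Glass-mass bookkeeping: net batch after ignition = 1000 g (summing oxide targets gives 1000 g; the stated basis being 1000 g — deltas are rounding alone).
Batch grand total — Σ batch = 1086 g; Σ batch·LOI gives LOI loss = 85.70 g; as yield: glass ÷ batch → 92.11%.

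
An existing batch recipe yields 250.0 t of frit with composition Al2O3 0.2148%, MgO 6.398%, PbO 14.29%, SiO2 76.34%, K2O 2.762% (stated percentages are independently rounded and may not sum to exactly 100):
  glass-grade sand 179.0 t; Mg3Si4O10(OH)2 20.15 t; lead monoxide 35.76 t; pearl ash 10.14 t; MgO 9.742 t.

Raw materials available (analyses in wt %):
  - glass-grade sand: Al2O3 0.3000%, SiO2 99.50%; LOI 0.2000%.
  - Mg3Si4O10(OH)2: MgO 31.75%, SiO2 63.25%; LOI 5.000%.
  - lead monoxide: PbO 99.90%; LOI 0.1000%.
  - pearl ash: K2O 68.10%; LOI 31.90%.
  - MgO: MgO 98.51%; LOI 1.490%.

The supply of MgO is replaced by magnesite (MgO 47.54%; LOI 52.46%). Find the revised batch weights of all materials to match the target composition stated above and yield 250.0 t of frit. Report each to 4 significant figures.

Revised batch per 250.0 t frit:
  glass-grade sand: 179.0 t
  Mg3Si4O10(OH)2: 20.15 t
  lead monoxide: 35.76 t
  pearl ash: 10.14 t
  magnesite: 20.19 t
Total batch = 265.2 t; LOI loss = 15.23 t

Values along the way are printed, rounded to four significant figures, when written out. All arithmetic runs at full precision through the solve. Exactly one rounding lands on each reported result; the derived quantities are computed from the weighed amounts per 250.0 t of glass in full float precision (LOI, net glass mass, the yield, the five compositions, the totals), as set out in the question or the answer.
Oxide mass targets, per 250.0 t frit:
  Al2O3: 0.2148% × 250.0 = 0.5370 t
  MgO: 6.398% × 250.0 = 16.00 t
  PbO: 14.29% × 250.0 = 35.72 t
  SiO2: 76.34% × 250.0 = 190.8 t
  K2O: 2.762% × 250.0 = 6.905 t
A balance pass over the oxides, applying the batch weights above, relative to the basis at hand (oxide sums agree with the targets net of answer rounding effects):
  Al2O3: 179.0·0.003000 = 0.5370 t (target 0.5370 t)
  MgO: 20.15·0.3175 + 20.19·0.4754 = 16.00 t (target 16.00 t)
  PbO: 35.76·0.9990 = 35.72 t (target 35.72 t)
  SiO2: 179.0·0.9950 + 20.15·0.6325 = 190.8 t (target 190.8 t)
  K2O: 10.14·0.6810 = 6.905 t (target 6.905 t)
Auditing the glass mass value: total charge less LOI = 250.0 t (targets for the oxides total 250.0 t; stated basis 250.0 t — a pure rounding effect).
Total batch = Σ batch = 265.2 t; ignition loss, Σ(batch × LOI) = 15.23 t; the yield ratio, glass ÷ batch: 94.26%.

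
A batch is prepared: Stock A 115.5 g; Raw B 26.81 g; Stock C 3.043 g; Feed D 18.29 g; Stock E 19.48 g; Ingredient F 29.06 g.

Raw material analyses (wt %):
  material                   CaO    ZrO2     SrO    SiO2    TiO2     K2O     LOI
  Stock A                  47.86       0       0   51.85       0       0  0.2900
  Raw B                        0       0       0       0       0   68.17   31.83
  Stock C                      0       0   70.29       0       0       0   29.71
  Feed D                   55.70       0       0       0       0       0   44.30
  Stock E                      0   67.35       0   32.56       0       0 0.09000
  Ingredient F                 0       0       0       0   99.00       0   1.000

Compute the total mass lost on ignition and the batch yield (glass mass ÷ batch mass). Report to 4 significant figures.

LOI loss = 18.18 g; glass = 194.0 g; yield = 91.43%

The intermediate values are printed rounded to 4 significant digits across the worked steps. The whole derivation keeps full precision from start to finish — every reported value takes just one rounding; the derived quantities, including the totals, the six compositions, net glass mass, yield, ignition loss, are computed from the batch weights at 194.0 g of glass at full precision exactly as shown in either problem or answer.
Ignition loss by material:
  Stock A: 115.5 × 0.002900 = 0.3349 g
  Raw B: 26.81 × 0.3183 = 8.534 g
  Stock C: 3.043 × 0.2971 = 0.9041 g
  Feed D: 18.29 × 0.4430 = 8.102 g
  Stock E: 19.48 × 9.000e-04 = 0.01753 g
  Ingredient F: 29.06 × 0.01000 = 0.2906 g
Total LOI = 18.18 g
Glass = batch − LOI = 212.2 − 18.18 = 194.0 g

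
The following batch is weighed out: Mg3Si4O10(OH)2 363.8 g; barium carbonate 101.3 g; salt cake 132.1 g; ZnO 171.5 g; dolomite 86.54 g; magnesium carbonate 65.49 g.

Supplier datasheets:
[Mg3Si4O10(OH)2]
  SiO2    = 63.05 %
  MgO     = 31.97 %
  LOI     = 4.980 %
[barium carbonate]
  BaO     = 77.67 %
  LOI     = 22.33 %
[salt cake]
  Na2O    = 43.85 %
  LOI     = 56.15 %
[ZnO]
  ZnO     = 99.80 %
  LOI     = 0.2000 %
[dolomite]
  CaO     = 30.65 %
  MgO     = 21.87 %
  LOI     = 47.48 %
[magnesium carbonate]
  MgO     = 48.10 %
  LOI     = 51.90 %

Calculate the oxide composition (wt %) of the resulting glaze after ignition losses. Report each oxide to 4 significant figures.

Intermediates appear (rounded to 4 significant figures) across the worked steps — full precision is held in all steps. Every reported result receives exactly one rounding; all derived quantities, including the totals, six oxide percentages, ignition loss, net glass mass, the yield, are re-derived from the batch weights at 730.4 g of glass in exact precision as set out in the problem or the answer.
Oxide masses out of the charge:
  SiO2: 363.8·0.6305 = 229.4 g
  Na2O: 132.1·0.4385 = 57.93 g
  BaO: 101.3·0.7767 = 78.68 g
  ZnO: 171.5·0.9980 = 171.2 g
  CaO: 86.54·0.3065 = 26.52 g
  MgO: 363.8·0.3197 + 86.54·0.2187 + 65.49·0.4810 = 166.7 g
LOI: 363.8·0.04980 + 101.3·0.2233 + 132.1·0.5615 + 171.5·0.002000 + 86.54·0.4748 + 65.49·0.5190 = 190.3 g
The glass mass, total less LOI, = 920.7 − 190.3 = 730.4 g (matching Σ of the oxides)
each oxide over glass, ×100, is wt %

Glass mass = 730.4 g (batch 920.7 − LOI 190.3).
Composition: SiO2 31.40%, Na2O 7.931%, BaO 10.77%, ZnO 23.43%, CaO 3.632%, MgO 22.83%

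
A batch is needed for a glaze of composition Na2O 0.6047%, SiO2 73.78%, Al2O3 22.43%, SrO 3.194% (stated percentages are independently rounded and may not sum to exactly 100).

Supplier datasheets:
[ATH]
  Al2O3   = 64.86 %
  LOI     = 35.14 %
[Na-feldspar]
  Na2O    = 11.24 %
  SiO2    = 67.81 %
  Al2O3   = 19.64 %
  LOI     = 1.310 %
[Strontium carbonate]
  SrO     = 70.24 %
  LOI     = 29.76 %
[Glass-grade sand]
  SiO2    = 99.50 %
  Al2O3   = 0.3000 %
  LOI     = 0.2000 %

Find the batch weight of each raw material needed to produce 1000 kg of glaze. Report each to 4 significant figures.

Batch per 1000 kg glaze:
  ATH: 326.3 kg
  Na-feldspar: 53.80 kg
  Strontium carbonate: 45.47 kg
  Glass-grade sand: 704.8 kg
Total batch = 1130 kg; LOI loss = 130.3 kg; yield = 88.47%

Each numeric step keeps exact precision through every step; values along the way are shown (rounded to 4 significant figures) as written — each reported result sees exactly one rounding. The derived quantities are rebuilt at full float precision (net glass mass, the yield, LOI, totals, the four compositions) using the weight values per 1000 kg of glass, exactly as shown in either problem or answer.
Per-oxide target masses for 1000 kg glaze:
  Na2O: 0.6047% × 1000 = 6.047 kg
  SiO2: 73.78% × 1000 = 737.8 kg
  Al2O3: 22.43% × 1000 = 224.3 kg
  SrO: 3.194% × 1000 = 31.94 kg
Oxide-by-oxide audit using the reported weights, at the basis given (summed amounts equal target values up to rounding of the answer):
  Na2O: 53.80·0.1124 = 6.047 kg (target 6.047 kg)
  SiO2: 53.80·0.6781 + 704.8·0.9950 = 737.8 kg (target 737.8 kg)
  Al2O3: 326.3·0.6486 + 53.80·0.1964 + 704.8·0.003000 = 224.3 kg (target 224.3 kg)
  SrO: 45.47·0.7024 = 31.94 kg (target 31.94 kg)
Glass mass check: batch Σ − ignition loss = 1000 kg (per-oxide target masses sum to 1000 kg; the stated basis being 1000 kg — a pure rounding effect).
Batch grand total — Σ batch = 1130 kg; the LOI term Σ batch·LOI equals 130.3 kg; yield: glass divided by total = 88.47%.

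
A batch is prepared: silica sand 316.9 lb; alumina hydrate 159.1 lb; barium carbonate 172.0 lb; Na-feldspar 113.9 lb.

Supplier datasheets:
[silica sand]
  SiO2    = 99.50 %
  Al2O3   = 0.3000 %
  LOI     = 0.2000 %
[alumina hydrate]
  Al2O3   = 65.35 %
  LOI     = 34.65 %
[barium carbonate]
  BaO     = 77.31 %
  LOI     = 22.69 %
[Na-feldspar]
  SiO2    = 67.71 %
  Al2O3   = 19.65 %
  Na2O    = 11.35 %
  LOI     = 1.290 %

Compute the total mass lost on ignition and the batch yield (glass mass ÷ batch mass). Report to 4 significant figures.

LOI loss = 96.26 lb; glass = 665.6 lb; yield = 87.37%

Mid-chain values are shown (rounded to 4 significant digits) across the worked steps — every computation maintains full precision at each step. Each reported result sees exactly one rounding. The derived quantities are recomputed starting from the weights for 665.6 lb of glass in full float precision (the four compositions, glass mass, the totals, ignition loss, the yield) exactly as shown in question or answer.
Per-material ignition loss:
  silica sand: 316.9 × 0.002000 = 0.6338 lb
  alumina hydrate: 159.1 × 0.3465 = 55.13 lb
  barium carbonate: 172.0 × 0.2269 = 39.03 lb
  Na-feldspar: 113.9 × 0.01290 = 1.469 lb
Total LOI = 96.26 lb
Glass = batch − LOI = 761.9 − 96.26 = 665.6 lb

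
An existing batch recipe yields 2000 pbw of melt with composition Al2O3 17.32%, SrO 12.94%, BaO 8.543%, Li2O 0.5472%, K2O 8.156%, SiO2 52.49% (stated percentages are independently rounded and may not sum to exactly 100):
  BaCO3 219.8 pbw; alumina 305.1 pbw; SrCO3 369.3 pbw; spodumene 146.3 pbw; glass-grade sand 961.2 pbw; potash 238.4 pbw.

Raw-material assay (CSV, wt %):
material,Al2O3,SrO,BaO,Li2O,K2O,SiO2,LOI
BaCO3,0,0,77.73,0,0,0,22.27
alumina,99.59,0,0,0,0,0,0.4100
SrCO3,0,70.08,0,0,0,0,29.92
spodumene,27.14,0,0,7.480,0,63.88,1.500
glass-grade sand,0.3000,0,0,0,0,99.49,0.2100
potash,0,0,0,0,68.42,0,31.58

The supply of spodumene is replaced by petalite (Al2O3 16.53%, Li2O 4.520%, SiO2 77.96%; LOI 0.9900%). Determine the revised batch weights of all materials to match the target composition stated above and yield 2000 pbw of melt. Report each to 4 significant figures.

Revised batch per 2000 pbw melt:
  BaCO3: 219.8 pbw
  alumina: 305.0 pbw
  SrCO3: 369.3 pbw
  petalite: 242.1 pbw
  glass-grade sand: 865.5 pbw
  potash: 238.4 pbw
Total batch = 2240 pbw; LOI loss = 240.2 pbw

Working values are rounded to four significant digits wherever printed; exact precision is maintained from first step to last. Each reported number is rounded only once — all derived quantities (the totals, the six compositions, LOI, glass mass, yield) are computed using the weight values at 2000 pbw of glass at full float precision, exactly as printed in problem or answer.
Target masses of each oxide per 2000 pbw melt:
  Al2O3: 17.32% × 2000 = 346.4 pbw
  SrO: 12.94% × 2000 = 258.8 pbw
  BaO: 8.543% × 2000 = 170.9 pbw
  Li2O: 0.5472% × 2000 = 10.94 pbw
  K2O: 8.156% × 2000 = 163.1 pbw
  SiO2: 52.49% × 2000 = 1050 pbw
Per-oxide balance check working from each reported weight, at the basis given (summed amounts equal target values given rounding of the digits):
  Al2O3: 305.0·0.9959 + 242.1·0.1653 + 865.5·0.003000 = 346.4 pbw (target 346.4 pbw)
  SrO: 369.3·0.7008 = 258.8 pbw (target 258.8 pbw)
  BaO: 219.8·0.7773 = 170.9 pbw (target 170.9 pbw)
  Li2O: 242.1·0.04520 = 10.94 pbw (target 10.94 pbw)
  K2O: 238.4·0.6842 = 163.1 pbw (target 163.1 pbw)
  SiO2: 242.1·0.7796 + 865.5·0.9949 = 1050 pbw (target 1050 pbw)
The glass-mass cross-check: total batch − LOI = 2000 pbw (per-oxide target masses sum to 2000 pbw; versus the stated basis of 2000 pbw — rounding explains the deltas).
Whole-batch sum: Σ batch = 2240 pbw; LOI loss = Σ batch·LOI = 240.2 pbw; yield = glass ÷ total batch = 89.28%.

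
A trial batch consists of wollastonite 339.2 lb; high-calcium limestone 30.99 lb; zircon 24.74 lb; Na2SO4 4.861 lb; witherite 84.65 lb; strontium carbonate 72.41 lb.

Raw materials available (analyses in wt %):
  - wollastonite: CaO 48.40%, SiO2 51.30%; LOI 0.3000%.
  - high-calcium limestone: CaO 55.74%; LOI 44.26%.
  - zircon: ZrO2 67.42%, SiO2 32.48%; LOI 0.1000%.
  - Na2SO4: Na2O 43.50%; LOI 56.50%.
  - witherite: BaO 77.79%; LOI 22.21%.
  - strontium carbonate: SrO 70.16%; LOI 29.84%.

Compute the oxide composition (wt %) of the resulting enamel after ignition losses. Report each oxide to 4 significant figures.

All internal work runs at exact precision from first step to last — intermediates are shown, rounded to four significant digits, at each printed step. Every reported number is rounded just once; derived quantities are computed using the weight values per 498.9 lb of glass in exact precision (net glass mass, six oxide percentages, the totals, yield, LOI), as written in the problem or the answer.
Mass of each oxide from the mix:
  Na2O: 4.861·0.4350 = 2.115 lb
  SrO: 72.41·0.7016 = 50.80 lb
  ZrO2: 24.74·0.6742 = 16.68 lb
  CaO: 339.2·0.4840 + 30.99·0.5574 = 181.4 lb
  BaO: 84.65·0.7779 = 65.85 lb
  SiO2: 339.2·0.5130 + 24.74·0.3248 = 182.0 lb
LOI: 339.2·0.003000 + 30.99·0.4426 + 24.74·0.001000 + 4.861·0.5650 + 84.65·0.2221 + 72.41·0.2984 = 57.91 lb
Net of LOI, the glass mass = 556.9 − 57.91 = 498.9 lb (matching Σ of the oxides)
each oxide over glass, ×100, is wt %

Glass mass = 498.9 lb (batch 556.9 − LOI 57.91).
Composition: Na2O 0.4238%, SrO 10.18%, ZrO2 3.343%, CaO 36.37%, BaO 13.20%, SiO2 36.49%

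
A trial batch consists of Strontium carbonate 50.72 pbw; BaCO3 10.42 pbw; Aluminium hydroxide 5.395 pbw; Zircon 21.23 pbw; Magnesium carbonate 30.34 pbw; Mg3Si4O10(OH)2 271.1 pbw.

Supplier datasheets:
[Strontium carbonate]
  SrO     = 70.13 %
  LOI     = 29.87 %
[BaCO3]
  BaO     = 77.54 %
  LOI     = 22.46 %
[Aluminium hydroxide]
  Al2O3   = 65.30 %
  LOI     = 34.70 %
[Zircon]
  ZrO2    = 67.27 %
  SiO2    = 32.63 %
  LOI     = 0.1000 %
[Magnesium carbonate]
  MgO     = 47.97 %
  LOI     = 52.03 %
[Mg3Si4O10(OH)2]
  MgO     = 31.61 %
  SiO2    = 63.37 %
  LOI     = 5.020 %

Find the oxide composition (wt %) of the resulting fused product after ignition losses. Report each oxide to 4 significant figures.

Glass mass = 340.4 pbw (batch 389.2 − LOI 48.78).
Composition: SrO 10.45%, MgO 29.45%, ZrO2 4.195%, SiO2 52.50%, BaO 2.373%, Al2O3 1.035%

Each numeric step carries exact precision in every operation. Mid-chain values are shown rounded off to 4 significant figures on the page; each reported result is rounded only once. The derived quantities (the totals, glass mass, yield, the six compositions, LOI) are computed at exact precision from the weighed amounts for 340.4 pbw of glass, as given in question or answer.
Per-oxide mass from batch:
  SrO: 50.72·0.7013 = 35.57 pbw
  MgO: 30.34·0.4797 + 271.1·0.3161 = 100.2 pbw
  ZrO2: 21.23·0.6727 = 14.28 pbw
  SiO2: 21.23·0.3263 + 271.1·0.6337 = 178.7 pbw
  BaO: 10.42·0.7754 = 8.080 pbw
  Al2O3: 5.395·0.6530 = 3.523 pbw
LOI: 50.72·0.2987 + 10.42·0.2246 + 5.395·0.3470 + 21.23·0.001000 + 30.34·0.5203 + 271.1·0.05020 = 48.78 pbw
Resulting glass, batch − LOI: 389.2 − 48.78 = 340.4 pbw (equal to the oxide-mass sum)
wt %: oxide over glass, times 100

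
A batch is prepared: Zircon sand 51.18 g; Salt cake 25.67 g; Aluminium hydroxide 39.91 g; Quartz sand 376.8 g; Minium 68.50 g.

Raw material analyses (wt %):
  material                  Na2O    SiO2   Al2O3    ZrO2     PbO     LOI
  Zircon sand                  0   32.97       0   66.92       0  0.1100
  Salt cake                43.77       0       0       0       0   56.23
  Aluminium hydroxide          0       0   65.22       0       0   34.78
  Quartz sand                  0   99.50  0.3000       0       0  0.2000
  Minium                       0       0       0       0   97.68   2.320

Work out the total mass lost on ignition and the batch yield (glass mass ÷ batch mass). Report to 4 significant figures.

LOI loss = 30.71 g; glass = 531.3 g; yield = 94.54%

Mid-chain values appear (rounded to 4 significant digits) in the working — each numeric step carries full float precision end to end. Every reported figure receives exactly one rounding. The derived quantities are rebuilt using the weight values for 531.3 g of glass at full float precision (LOI, totals, the yield, net glass mass, the five compositions) precisely as stated by the problem or the answer.
Loss on ignition, line by line:
  Zircon sand: 51.18 × 0.001100 = 0.05630 g
  Salt cake: 25.67 × 0.5623 = 14.43 g
  Aluminium hydroxide: 39.91 × 0.3478 = 13.88 g
  Quartz sand: 376.8 × 0.002000 = 0.7536 g
  Minium: 68.50 × 0.02320 = 1.589 g
Total LOI = 30.71 g
Glass = batch − LOI = 562.1 − 30.71 = 531.3 g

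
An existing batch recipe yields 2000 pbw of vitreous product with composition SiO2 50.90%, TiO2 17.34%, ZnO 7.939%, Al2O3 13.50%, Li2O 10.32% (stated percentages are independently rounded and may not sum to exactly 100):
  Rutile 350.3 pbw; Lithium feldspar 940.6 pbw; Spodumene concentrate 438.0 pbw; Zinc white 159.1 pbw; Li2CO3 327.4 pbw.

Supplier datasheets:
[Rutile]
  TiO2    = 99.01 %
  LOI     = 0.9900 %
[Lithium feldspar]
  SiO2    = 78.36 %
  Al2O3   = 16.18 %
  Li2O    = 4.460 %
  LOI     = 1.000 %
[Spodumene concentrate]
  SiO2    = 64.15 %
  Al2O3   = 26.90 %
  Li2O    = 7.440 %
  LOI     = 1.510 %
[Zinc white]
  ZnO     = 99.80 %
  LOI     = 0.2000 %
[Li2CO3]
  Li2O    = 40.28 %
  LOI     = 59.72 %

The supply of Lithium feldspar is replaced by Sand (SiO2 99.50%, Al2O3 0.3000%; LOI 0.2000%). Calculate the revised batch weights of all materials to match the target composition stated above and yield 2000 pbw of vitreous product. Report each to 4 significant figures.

Revised batch per 2000 pbw vitreous product:
  Rutile: 350.3 pbw
  Sand: 378.7 pbw
  Spodumene concentrate: 999.5 pbw
  Zinc white: 159.1 pbw
  Li2CO3: 327.8 pbw
Total batch = 2215 pbw; LOI loss = 215.4 pbw

Each numeric step holds full float precision throughout — rounding to 4 significant digits governs each intermediate as printed — every reported figure is rounded just once; the derived quantities are recomputed from the weighed amounts per 2000 pbw of glass at full precision (five oxide percentages, net glass mass, the yield, ignition loss, totals) as written in the problem or the answer.
Target masses of each oxide per 2000 pbw vitreous product:
  SiO2: 50.90% × 2000 = 1018 pbw
  TiO2: 17.34% × 2000 = 346.8 pbw
  ZnO: 7.939% × 2000 = 158.8 pbw
  Al2O3: 13.50% × 2000 = 270.0 pbw
  Li2O: 10.32% × 2000 = 206.4 pbw
Balance tally, oxide-wise, from the weights as reported, at the basis given (oxide sums agree with the targets modulo rounding of the values):
  SiO2: 378.7·0.9950 + 999.5·0.6415 = 1018 pbw (target 1018 pbw)
  TiO2: 350.3·0.9901 = 346.8 pbw (target 346.8 pbw)
  ZnO: 159.1·0.9980 = 158.8 pbw (target 158.8 pbw)
  Al2O3: 378.7·0.003000 + 999.5·0.2690 = 270.0 pbw (target 270.0 pbw)
  Li2O: 999.5·0.07440 + 327.8·0.4028 = 206.4 pbw (target 206.4 pbw)
Glass mass check: whole batch net of LOI = 2000 pbw (summing oxide targets gives 2000 pbw; the stated basis being 2000 pbw — deltas are rounding alone).
Summing the batch: Σ batch = 2215 pbw; ignition loss, Σ(batch × LOI) = 215.4 pbw; glass ÷ batch gives a yield of 90.28%.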